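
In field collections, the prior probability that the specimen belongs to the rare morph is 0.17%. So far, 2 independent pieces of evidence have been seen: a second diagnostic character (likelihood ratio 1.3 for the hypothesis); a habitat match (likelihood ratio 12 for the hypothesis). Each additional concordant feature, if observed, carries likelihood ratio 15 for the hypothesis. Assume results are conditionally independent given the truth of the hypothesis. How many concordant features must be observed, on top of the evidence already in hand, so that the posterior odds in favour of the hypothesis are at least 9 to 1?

3

Prior odds = 0.0017/0.9983 = 17/9983.
Combined Bayes factor of the evidence already in hand = 1.3 × 12 = 15.6.
Odds after that evidence = (17/9983) × 15.6 = 1326/49915.
Target odds = 9.
Need 15ⁿ ≥ 9 ÷ (1326/49915) = 149745/442.
15² = 225 falls short of 149745/442 but 15³ = 3375 reaches it, so n = 3.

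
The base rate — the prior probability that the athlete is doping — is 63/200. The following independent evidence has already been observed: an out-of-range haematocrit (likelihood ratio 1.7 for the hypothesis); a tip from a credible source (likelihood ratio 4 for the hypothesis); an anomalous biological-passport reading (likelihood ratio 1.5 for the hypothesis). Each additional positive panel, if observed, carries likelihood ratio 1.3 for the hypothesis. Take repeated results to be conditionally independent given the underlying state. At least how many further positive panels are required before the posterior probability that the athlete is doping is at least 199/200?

15

Prior odds = 0.315/0.685 = 63/137.
Combined Bayes factor of the evidence already in hand = 1.7 × 4 × 1.5 = 10.2.
Odds after that evidence = (63/137) × 10.2 = 3213/685.
Target odds = 0.995/0.005 = 199.
Need 1.3ⁿ ≥ 199 ÷ (3213/685) = 136315/3213.
1.3¹⁴ ≈39.3738 falls short of 136315/3213 but 1.3¹⁵ ≈51.1859 reaches it, so n = 15.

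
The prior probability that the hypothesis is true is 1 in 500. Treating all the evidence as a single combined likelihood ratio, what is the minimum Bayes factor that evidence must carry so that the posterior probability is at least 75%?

1497

Prior odds = 0.002/0.998 = 1/499.
Target odds = 0.75/0.25 = 3.
Required Bayes factor = 3 ÷ (1/499) = 1497.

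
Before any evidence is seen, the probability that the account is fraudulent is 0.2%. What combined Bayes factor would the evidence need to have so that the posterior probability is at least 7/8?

Prior odds = 0.002/0.998 = 1/499.
Target odds = 0.875/0.125 = 7.
Required Bayes factor = 7 ÷ (1/499) = 3493.

3493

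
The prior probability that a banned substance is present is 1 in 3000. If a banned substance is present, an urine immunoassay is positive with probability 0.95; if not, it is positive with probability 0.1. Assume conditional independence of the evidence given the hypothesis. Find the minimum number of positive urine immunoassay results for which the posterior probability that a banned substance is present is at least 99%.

Prior odds: (1/3000) ÷ (2999/3000) = 1/2999.
Likelihood ratio of a positive = 0.95/0.1 = 9.5.
Target odds: 0.99 ÷ 0.01 = 99.
Require 9.5ⁿ ≥ 99 ÷ (1/2999) = 296901.
9.5⁵ = 77378.09375 falls short of 296901 but 9.5⁶ = 47045881/64 reaches it, so n = 6.

6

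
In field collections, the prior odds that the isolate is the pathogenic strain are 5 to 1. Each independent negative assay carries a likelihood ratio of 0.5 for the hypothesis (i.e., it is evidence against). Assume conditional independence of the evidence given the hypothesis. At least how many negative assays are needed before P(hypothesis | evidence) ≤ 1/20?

7

Prior odds = 5.
Likelihood ratio per negative assay = 0.5.
Target posterior odds = 0.05/0.95 = 1/19.
Need 5 × 0.5ⁿ ≤ 1/19, i.e. 0.5ⁿ ≤ 1/95.
0.5⁶ = 0.015625 is still above 1/95 but 0.5⁷ = 0.0078125 is at or below it, so n = 7.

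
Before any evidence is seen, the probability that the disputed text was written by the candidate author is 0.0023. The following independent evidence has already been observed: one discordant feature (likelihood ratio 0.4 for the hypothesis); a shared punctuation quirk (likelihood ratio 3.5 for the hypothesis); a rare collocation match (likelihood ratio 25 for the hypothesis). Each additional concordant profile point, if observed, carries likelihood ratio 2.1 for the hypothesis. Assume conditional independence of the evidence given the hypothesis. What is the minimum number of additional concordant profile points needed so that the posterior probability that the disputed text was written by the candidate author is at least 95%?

8

Prior odds = 0.0023/0.9977 = 23/9977.
Combined Bayes factor of the evidence already in hand = 0.4 × 3.5 × 25 = 35.
Odds after that evidence = (23/9977) × 35 = 805/9977.
Target odds = 0.95/0.05 = 19.
Need 2.1ⁿ ≥ 19 ÷ (805/9977) = 189563/805.
2.1⁷ ≈180.109 falls short of 189563/805 but 2.1⁸ ≈378.229 reaches it, so n = 8.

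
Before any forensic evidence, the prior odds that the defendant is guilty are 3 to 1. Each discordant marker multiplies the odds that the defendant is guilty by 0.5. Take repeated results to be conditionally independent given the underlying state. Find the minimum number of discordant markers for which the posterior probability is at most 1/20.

6

Prior odds = 3.
Likelihood ratio per discordant marker = 0.5.
Target posterior odds = 0.05/0.95 = 1/19.
Require 0.5ⁿ ≤ 1/19 ÷ 3 = 1/57.
0.5⁵ = 0.03125 is still above 1/57 but 0.5⁶ = 0.015625 is at or below it, so n = 6.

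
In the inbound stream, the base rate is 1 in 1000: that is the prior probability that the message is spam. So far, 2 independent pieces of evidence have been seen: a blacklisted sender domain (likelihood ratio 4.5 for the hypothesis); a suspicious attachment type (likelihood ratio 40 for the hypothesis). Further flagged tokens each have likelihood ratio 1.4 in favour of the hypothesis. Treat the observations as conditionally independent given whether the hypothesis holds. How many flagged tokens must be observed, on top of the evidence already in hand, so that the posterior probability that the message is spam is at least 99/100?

19

Prior odds = 0.001/0.999 = 1/999.
Combined Bayes factor of the evidence already in hand = 4.5 × 40 = 180.
Odds after that evidence = (1/999) × 180 = 20/111.
Target odds = 0.99/0.01 = 99.
Need 1.4ⁿ ≥ 99 ÷ (20/111) = 549.45.
1.4¹⁸ ≈426.879 falls short of 549.45 but 1.4¹⁹ ≈597.63 reaches it, so n = 19.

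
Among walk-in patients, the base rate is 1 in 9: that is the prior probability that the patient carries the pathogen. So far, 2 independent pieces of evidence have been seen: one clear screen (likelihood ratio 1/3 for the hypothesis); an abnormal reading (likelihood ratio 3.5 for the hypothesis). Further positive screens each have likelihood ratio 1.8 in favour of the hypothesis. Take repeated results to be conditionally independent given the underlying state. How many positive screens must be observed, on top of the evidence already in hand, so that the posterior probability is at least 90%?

Prior odds = (1/9)/(8/9) = 0.125.
Combined Bayes factor of the evidence already in hand = (1/3) × 3.5 = 7/6.
Odds after that evidence = 0.125 × 7/6 = 7/48.
Target odds = 0.9/0.1 = 9.
Need 1.8ⁿ ≥ 9 ÷ (7/48) = 432/7.
1.8⁷ = 4782969/78125 falls short of 432/7 but 1.8⁸ = 43046721/390625 reaches it, so n = 8.

8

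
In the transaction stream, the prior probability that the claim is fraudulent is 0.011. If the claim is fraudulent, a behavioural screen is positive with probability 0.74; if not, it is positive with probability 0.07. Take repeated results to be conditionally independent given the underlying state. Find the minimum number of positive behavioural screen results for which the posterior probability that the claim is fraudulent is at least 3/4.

3

Prior odds = 0.011/0.989 = 11/989.
Likelihood ratio of a positive = 0.74/0.07 = 74/7.
Target odds: 0.75 ÷ 0.25 = 3.
Require (74/7)ⁿ ≥ 3 ÷ (11/989) = 2967/11.
(74/7)² = 5476/49 falls short of 2967/11 but (74/7)³ = 405224/343 reaches it, so n = 3.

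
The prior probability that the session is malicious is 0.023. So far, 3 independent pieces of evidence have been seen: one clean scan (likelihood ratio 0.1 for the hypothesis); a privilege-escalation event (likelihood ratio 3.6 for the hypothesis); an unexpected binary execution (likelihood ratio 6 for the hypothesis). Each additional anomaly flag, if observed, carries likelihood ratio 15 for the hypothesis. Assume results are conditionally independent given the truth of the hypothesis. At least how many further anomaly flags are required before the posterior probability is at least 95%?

3

Prior odds = 0.023/0.977 = 23/977.
Combined Bayes factor of the evidence already in hand = 0.1 × 3.6 × 6 = 2.16.
Odds after that evidence = (23/977) × 2.16 = 1242/24425.
Target odds = 0.95/0.05 = 19.
Need 15ⁿ ≥ 19 ÷ (1242/24425) = 464075/1242.
15² = 225 falls short of 464075/1242 but 15³ = 3375 reaches it, so n = 3.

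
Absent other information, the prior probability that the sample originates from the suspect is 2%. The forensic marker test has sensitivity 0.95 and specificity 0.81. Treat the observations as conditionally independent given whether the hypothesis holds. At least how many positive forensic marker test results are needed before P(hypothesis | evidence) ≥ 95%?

5

Prior odds: 0.02 ÷ 0.98 = 1/49.
False-positive rate = 1 − 0.81 = 0.19; likelihood ratio of a positive = 0.95/0.19 = 5.
Target posterior odds = 0.95/0.05 = 19.
Need (1/49) × 5ⁿ ≥ 19, i.e. 5ⁿ ≥ 931.
5⁴ = 625 falls short of 931 but 5⁵ = 3125 reaches it, so n = 5.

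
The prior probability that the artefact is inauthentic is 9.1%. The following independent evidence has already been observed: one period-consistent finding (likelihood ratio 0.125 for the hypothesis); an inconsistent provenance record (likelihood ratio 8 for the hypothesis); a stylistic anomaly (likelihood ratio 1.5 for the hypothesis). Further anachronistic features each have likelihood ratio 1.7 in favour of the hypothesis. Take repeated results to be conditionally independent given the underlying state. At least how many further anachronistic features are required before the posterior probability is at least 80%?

7

Prior odds = 0.091/0.909 = 91/909.
Combined Bayes factor of the evidence already in hand = 0.125 × 8 × 1.5 = 1.5.
Odds after that evidence = (91/909) × 1.5 = 91/606.
Target odds = 0.8/0.2 = 4.
Need 1.7ⁿ ≥ 4 ÷ (91/606) = 2424/91.
1.7⁶ = 24137569/1000000 falls short of 2424/91 but 1.7⁷ = 410338673/10000000 reaches it, so n = 7.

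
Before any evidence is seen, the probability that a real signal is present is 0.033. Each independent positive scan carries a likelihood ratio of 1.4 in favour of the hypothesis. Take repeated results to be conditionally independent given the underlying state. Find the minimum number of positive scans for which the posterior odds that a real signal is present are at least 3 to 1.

Prior odds: 0.033 ÷ 0.967 = 33/967.
Likelihood ratio per positive scan = 1.4.
Target odds = 3.
Need (33/967) × 1.4ⁿ ≥ 3, i.e. 1.4ⁿ ≥ 967/11.
1.4¹³ ≈79.3715 falls short of 967/11 but 1.4¹⁴ ≈111.12 reaches it, so n = 14.

14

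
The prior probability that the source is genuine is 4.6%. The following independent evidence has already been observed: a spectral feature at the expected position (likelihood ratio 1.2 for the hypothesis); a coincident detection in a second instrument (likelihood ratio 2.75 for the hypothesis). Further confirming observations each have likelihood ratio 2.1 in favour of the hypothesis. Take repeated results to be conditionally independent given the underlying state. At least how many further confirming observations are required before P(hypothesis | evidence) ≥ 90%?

6

Prior odds = 0.046/0.954 = 23/477.
Combined Bayes factor of the evidence already in hand = 1.2 × 2.75 = 3.3.
Odds after that evidence = (23/477) × 3.3 = 253/1590.
Target odds = 0.9/0.1 = 9.
Need 2.1ⁿ ≥ 9 ÷ (253/1590) = 14310/253.
2.1⁵ = 4084101/100000 falls short of 14310/253 but 2.1⁶ = 85766121/1000000 reaches it, so n = 6.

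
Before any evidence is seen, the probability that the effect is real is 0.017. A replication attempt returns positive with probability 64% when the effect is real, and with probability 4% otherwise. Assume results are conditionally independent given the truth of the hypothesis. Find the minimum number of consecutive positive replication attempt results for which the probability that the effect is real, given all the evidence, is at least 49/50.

Prior odds = 0.017/0.983 = 17/983.
Likelihood ratio of a positive result = 0.64/0.04 = 16.
Target posterior odds = 0.98/0.02 = 49.
Need (17/983) × 16ⁿ ≥ 49, i.e. 16ⁿ ≥ 48167/17.
16² = 256 falls short of 48167/17 but 16³ = 4096 reaches it, so n = 3.

3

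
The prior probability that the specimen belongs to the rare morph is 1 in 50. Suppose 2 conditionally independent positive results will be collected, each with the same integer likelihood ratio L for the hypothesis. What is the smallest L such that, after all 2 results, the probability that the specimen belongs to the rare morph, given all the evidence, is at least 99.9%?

Prior odds = 0.02/0.98 = 1/49.
Target odds = 0.999/0.001 = 999.
Need L² ≥ 999 ÷ (1/49) = 48951.
221² = 48841 < 48951 ≤ 49284 = 222², so L = 222.

222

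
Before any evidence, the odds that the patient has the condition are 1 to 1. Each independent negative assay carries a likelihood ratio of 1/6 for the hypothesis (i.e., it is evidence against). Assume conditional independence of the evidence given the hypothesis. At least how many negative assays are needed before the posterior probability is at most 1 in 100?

Prior odds = 1.
Likelihood ratio per negative assay = 1/6.
Target odds: 0.01 ÷ 0.99 = 1/99.
Require (1/6)ⁿ ≤ 1/99 ÷ 1 = 1/99.
(1/6)² = 1/36 is still above 1/99 but (1/6)³ = 1/216 is at or below it, so n = 3.

3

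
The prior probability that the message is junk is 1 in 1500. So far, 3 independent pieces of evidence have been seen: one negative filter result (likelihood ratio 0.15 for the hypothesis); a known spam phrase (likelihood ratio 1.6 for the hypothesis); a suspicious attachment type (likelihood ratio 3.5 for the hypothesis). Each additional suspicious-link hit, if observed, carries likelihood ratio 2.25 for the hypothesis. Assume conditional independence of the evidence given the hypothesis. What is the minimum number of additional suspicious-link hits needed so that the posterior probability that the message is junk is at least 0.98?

15

Prior odds = (1/1500)/(1499/1500) = 1/1499.
Combined Bayes factor of the evidence already in hand = 0.15 × 1.6 × 3.5 = 0.84.
Odds after that evidence = (1/1499) × 0.84 = 21/37475.
Target odds = 0.98/0.02 = 49.
Need 2.25ⁿ ≥ 49 ÷ (21/37475) = 262325/3.
2.25¹⁴ ≈85222.7 falls short of 262325/3 but 2.25¹⁵ ≈191751 reaches it, so n = 15.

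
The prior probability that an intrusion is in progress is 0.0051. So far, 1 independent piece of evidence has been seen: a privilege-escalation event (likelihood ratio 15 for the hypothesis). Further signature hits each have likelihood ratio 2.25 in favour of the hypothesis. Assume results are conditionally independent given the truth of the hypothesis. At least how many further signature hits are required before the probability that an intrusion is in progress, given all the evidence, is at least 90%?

Prior odds = 0.0051/0.9949 = 51/9949.
Bayes factor of the evidence already in hand = 15.
Odds after that evidence = (51/9949) × 15 = 765/9949.
Target odds = 0.9/0.1 = 9.
Need 2.25ⁿ ≥ 9 ÷ (765/9949) = 9949/85.
2.25⁵ = 59049/1024 falls short of 9949/85 but 2.25⁶ = 531441/4096 reaches it, so n = 6.

6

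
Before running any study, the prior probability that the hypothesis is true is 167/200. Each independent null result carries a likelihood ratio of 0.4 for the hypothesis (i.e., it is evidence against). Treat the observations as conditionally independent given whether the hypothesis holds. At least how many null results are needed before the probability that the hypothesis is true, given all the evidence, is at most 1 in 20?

Prior odds: 0.835 ÷ 0.165 = 167/33.
Likelihood ratio per null result = 0.4.
Target odds: 0.05 ÷ 0.95 = 1/19.
Require 0.4ⁿ ≤ 1/19 ÷ (167/33) = 33/3173.
0.4⁴ = 0.0256 is still above 33/3173 but 0.4⁵ = 0.01024 is at or below it, so n = 5.

5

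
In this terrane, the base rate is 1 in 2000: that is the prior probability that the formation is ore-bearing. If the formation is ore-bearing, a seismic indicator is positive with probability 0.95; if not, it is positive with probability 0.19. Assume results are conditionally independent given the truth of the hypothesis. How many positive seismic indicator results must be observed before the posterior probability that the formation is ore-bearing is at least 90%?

Prior odds: 0.0005 ÷ 0.9995 = 1/1999.
Likelihood ratio of a positive = 0.95/0.19 = 5.
Target odds: 0.9 ÷ 0.1 = 9.
Need (1/1999) × 5ⁿ ≥ 9, i.e. 5ⁿ ≥ 17991.
5⁶ = 15625 falls short of 17991 but 5⁷ = 78125 reaches it, so n = 7.

7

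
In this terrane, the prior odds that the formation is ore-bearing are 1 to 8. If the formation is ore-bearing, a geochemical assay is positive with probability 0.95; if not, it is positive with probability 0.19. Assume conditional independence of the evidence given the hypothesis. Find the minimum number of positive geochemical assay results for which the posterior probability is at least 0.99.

5

Prior odds = 0.125.
Likelihood ratio of a positive = 0.95/0.19 = 5.
Target odds: 0.99 ÷ 0.01 = 99.
Need 0.125 × 5ⁿ ≥ 99, i.e. 5ⁿ ≥ 792.
5⁴ = 625 falls short of 792 but 5⁵ = 3125 reaches it, so n = 5.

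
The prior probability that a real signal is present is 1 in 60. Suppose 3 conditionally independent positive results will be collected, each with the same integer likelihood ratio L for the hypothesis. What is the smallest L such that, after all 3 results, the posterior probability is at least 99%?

19

Prior odds = (1/60)/(59/60) = 1/59.
Target odds = 0.99/0.01 = 99.
Need L³ ≥ 99 ÷ (1/59) = 5841.
18³ = 5832 < 5841 ≤ 6859 = 19³, so L = 19.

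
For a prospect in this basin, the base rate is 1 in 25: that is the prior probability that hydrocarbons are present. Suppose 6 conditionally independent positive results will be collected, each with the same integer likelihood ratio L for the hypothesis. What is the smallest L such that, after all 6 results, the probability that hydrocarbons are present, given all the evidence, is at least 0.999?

Prior odds = 0.04/0.96 = 1/24.
Target odds = 0.999/0.001 = 999.
Need L⁶ ≥ 999 ÷ (1/24) = 23976.
5⁶ = 15625 < 23976 ≤ 46656 = 6⁶, so L = 6.

6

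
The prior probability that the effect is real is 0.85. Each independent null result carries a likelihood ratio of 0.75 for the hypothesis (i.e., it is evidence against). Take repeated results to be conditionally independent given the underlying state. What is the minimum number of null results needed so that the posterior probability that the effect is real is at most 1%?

Prior odds: 0.85 ÷ 0.15 = 17/3.
Likelihood ratio per null result = 0.75.
Target odds: 0.01 ÷ 0.99 = 1/99.
Need (17/3) × 0.75ⁿ ≤ 1/99, i.e. 0.75ⁿ ≤ 1/561.
0.75²² ≈0.00178381 is still above 1/561 but 0.75²³ ≈0.00133786 is at or below it, so n = 23.

23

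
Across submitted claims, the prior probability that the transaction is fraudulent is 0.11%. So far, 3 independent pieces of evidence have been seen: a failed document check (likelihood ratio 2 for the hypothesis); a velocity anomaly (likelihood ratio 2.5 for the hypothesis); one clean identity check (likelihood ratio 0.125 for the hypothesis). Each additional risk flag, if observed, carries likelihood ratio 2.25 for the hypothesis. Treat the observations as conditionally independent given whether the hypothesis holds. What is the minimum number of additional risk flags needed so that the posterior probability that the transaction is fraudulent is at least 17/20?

12

Prior odds = 0.0011/0.9989 = 11/9989.
Combined Bayes factor of the evidence already in hand = 2 × 2.5 × 0.125 = 0.625.
Odds after that evidence = (11/9989) × 0.625 = 55/79912.
Target odds = 0.85/0.15 = 17/3.
Need 2.25ⁿ ≥ 17/3 ÷ (55/79912) = 1358504/165.
2.25¹¹ ≈7481.83 falls short of 1358504/165 but 2.25¹² ≈16834.1 reaches it, so n = 12.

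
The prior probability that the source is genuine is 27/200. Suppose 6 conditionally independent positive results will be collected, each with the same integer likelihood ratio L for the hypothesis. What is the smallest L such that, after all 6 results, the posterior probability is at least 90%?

Prior odds = 0.135/0.865 = 27/173.
Target odds = 0.9/0.1 = 9.
Need L⁶ ≥ 9 ÷ (27/173) = 173/3.
1⁶ = 1 < 173/3 ≤ 64 = 2⁶, so L = 2.

2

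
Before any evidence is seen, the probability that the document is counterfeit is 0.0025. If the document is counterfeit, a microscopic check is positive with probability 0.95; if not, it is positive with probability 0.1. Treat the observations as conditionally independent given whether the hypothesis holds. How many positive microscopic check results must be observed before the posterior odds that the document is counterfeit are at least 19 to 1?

Prior odds = 0.0025/0.9975 = 1/399.
Likelihood ratio of a positive = 0.95/0.1 = 9.5.
Target odds = 19.
Need (1/399) × 9.5ⁿ ≥ 19, i.e. 9.5ⁿ ≥ 7581.
9.5³ = 857.375 falls short of 7581 but 9.5⁴ = 8145.0625 reaches it, so n = 4.

4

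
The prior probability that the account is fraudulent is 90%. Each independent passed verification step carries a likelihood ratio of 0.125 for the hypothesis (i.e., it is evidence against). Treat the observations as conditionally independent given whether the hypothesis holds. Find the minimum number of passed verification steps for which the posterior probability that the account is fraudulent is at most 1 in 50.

3

Prior odds: 0.9 ÷ 0.1 = 9.
Likelihood ratio per passed verification step = 0.125.
Target posterior odds = 0.02/0.98 = 1/49.
Require 0.125ⁿ ≤ 1/49 ÷ 9 = 1/441.
0.125² = 0.015625 is still above 1/441 but 0.125³ = 0.001953125 is at or below it, so n = 3.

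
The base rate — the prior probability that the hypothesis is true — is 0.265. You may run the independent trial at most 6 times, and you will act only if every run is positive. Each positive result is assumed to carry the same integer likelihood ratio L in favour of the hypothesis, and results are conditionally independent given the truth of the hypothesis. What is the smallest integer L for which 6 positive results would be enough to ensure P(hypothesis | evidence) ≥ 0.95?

2

Prior odds = 0.265/0.735 = 53/147.
Target odds = 0.95/0.05 = 19.
Need L⁶ ≥ 19 ÷ (53/147) = 2793/53.
1⁶ = 1 < 2793/53 ≤ 64 = 2⁶, so L = 2.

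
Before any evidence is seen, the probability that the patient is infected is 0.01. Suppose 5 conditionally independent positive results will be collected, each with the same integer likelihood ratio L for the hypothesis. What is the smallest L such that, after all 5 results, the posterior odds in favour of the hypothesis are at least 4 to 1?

Prior odds = 0.01/0.99 = 1/99.
Target odds = 4.
Need L⁵ ≥ 4 ÷ (1/99) = 396.
3⁵ = 243 < 396 ≤ 1024 = 4⁵, so L = 4.

4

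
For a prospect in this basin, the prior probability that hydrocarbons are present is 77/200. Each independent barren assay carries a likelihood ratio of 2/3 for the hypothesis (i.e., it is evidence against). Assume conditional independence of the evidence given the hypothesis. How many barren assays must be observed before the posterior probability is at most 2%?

Prior odds: 0.385 ÷ 0.615 = 77/123.
Likelihood ratio per barren assay = 2/3.
Target odds: 0.02 ÷ 0.98 = 1/49.
Need (77/123) × (2/3)ⁿ ≤ 1/49, i.e. (2/3)ⁿ ≤ 123/3773.
(2/3)⁸ = 256/6561 is still above 123/3773 but (2/3)⁹ = 512/19683 is at or below it, so n = 9.

9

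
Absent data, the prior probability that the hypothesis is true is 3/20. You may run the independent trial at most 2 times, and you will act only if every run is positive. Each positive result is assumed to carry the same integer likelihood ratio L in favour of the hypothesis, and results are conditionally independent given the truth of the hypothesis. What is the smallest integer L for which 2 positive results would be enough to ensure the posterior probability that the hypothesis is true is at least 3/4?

Prior odds = 0.15/0.85 = 3/17.
Target odds = 0.75/0.25 = 3.
Need L² ≥ 3 ÷ (3/17) = 17.
4² = 16 < 17 ≤ 25 = 5², so L = 5.

5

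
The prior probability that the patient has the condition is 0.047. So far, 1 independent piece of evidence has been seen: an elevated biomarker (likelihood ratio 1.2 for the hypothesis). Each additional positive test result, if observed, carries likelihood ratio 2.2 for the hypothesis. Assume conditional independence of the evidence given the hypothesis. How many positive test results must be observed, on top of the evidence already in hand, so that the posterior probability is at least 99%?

10

Prior odds = 0.047/0.953 = 47/953.
Bayes factor of the evidence already in hand = 1.2.
Odds after that evidence = (47/953) × 1.2 = 282/4765.
Target odds = 0.99/0.01 = 99.
Need 2.2ⁿ ≥ 99 ÷ (282/4765) = 157245/94.
2.2⁹ ≈1207.27 falls short of 157245/94 but 2.2¹⁰ ≈2655.99 reaches it, so n = 10.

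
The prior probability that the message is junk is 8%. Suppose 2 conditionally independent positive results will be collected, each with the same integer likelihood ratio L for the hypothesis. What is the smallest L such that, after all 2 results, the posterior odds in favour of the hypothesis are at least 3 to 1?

6

Prior odds = 0.08/0.92 = 2/23.
Target odds = 3.
Need L² ≥ 3 ÷ (2/23) = 34.5.
5² = 25 < 34.5 ≤ 36 = 6², so L = 6.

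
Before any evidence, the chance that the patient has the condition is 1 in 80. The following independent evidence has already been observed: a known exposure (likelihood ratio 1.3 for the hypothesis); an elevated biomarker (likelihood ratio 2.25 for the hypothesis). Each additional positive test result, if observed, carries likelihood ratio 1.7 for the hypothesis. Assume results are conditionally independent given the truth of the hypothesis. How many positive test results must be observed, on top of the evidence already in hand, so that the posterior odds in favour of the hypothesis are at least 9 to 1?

11

Prior odds = 0.0125/0.9875 = 1/79.
Combined Bayes factor of the evidence already in hand = 1.3 × 2.25 = 2.925.
Odds after that evidence = (1/79) × 2.925 = 117/3160.
Target odds = 9.
Need 1.7ⁿ ≥ 9 ÷ (117/3160) = 3160/13.
1.7¹⁰ ≈201.599 falls short of 3160/13 but 1.7¹¹ ≈342.719 reaches it, so n = 11.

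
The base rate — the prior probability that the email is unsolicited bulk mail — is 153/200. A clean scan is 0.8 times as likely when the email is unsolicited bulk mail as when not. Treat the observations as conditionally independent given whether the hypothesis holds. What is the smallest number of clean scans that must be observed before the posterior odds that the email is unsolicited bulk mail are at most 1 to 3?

Prior odds: 0.765 ÷ 0.235 = 153/47.
Likelihood ratio per clean scan = 0.8.
Target odds = 1/3.
Need (153/47) × 0.8ⁿ ≤ 1/3, i.e. 0.8ⁿ ≤ 47/459.
0.8¹⁰ = 1048576/9765625 is still above 47/459 but 0.8¹¹ = 4194304/48828125 is at or below it, so n = 11.

11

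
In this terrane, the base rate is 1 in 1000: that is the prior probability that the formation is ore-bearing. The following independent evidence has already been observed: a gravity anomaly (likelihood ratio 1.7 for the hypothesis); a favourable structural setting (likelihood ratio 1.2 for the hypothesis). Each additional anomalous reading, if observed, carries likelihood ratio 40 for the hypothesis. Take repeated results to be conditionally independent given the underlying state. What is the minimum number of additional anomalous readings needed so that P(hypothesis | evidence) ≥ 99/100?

Prior odds = 0.001/0.999 = 1/999.
Combined Bayes factor of the evidence already in hand = 1.7 × 1.2 = 2.04.
Odds after that evidence = (1/999) × 2.04 = 17/8325.
Target odds = 0.99/0.01 = 99.
Need 40ⁿ ≥ 99 ÷ (17/8325) = 824175/17.
40² = 1600 falls short of 824175/17 but 40³ = 64000 reaches it, so n = 3.

3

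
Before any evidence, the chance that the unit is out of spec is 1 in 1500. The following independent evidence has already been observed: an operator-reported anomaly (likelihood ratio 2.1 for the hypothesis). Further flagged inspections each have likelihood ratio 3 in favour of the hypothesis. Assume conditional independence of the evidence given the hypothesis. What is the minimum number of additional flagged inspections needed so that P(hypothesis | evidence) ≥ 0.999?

13

Prior odds = (1/1500)/(1499/1500) = 1/1499.
Bayes factor of the evidence already in hand = 2.1.
Odds after that evidence = (1/1499) × 2.1 = 21/14990.
Target odds = 0.999/0.001 = 999.
Need 3ⁿ ≥ 999 ÷ (21/14990) = 4991670/7.
3¹² = 531441 falls short of 4991670/7 but 3¹³ = 1594323 reaches it, so n = 13.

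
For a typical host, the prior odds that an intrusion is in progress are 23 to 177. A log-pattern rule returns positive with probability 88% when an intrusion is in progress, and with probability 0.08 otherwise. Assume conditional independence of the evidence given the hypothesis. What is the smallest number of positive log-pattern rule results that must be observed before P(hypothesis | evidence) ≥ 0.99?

Prior odds = 23/177.
Likelihood ratio of a positive result = 0.88/0.08 = 11.
Target odds: 0.99 ÷ 0.01 = 99.
Require 11ⁿ ≥ 99 ÷ (23/177) = 17523/23.
11² = 121 falls short of 17523/23 but 11³ = 1331 reaches it, so n = 3.

3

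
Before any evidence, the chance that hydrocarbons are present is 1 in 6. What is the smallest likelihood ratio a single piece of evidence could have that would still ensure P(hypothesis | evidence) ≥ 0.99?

495

Prior odds = (1/6)/(5/6) = 0.2.
Target odds = 0.99/0.01 = 99.
Required Bayes factor = 99 ÷ 0.2 = 495.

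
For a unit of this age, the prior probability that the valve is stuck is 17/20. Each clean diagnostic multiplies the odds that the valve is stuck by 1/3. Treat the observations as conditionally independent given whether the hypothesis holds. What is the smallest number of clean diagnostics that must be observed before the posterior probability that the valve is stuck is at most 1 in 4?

Prior odds = 0.85/0.15 = 17/3.
Likelihood ratio per clean diagnostic = 1/3.
Target odds: 0.25 ÷ 0.75 = 1/3.
Require (1/3)ⁿ ≤ 1/3 ÷ (17/3) = 1/17.
(1/3)² = 1/9 is still above 1/17 but (1/3)³ = 1/27 is at or below it, so n = 3.

3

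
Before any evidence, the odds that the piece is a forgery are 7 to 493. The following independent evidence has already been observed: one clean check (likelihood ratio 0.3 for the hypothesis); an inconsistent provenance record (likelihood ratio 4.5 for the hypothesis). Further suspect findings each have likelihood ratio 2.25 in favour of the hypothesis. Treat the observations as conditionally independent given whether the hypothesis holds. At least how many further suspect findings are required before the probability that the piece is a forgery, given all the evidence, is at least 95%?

Prior odds = 7/493.
Combined Bayes factor of the evidence already in hand = 0.3 × 4.5 = 1.35.
Odds after that evidence = (7/493) × 1.35 = 189/9860.
Target odds = 0.95/0.05 = 19.
Need 2.25ⁿ ≥ 19 ÷ (189/9860) = 187340/189.
2.25⁸ = 43046721/65536 falls short of 187340/189 but 2.25⁹ = 387420489/262144 reaches it, so n = 9.

9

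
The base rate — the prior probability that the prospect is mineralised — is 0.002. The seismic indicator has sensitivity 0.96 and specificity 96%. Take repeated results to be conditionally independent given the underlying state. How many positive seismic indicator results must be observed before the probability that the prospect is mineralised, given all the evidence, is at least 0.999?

Prior odds: 0.002 ÷ 0.998 = 1/499.
False-positive rate = 1 − 0.96 = 0.04; likelihood ratio of a positive = 0.96/0.04 = 24.
Target odds: 0.999 ÷ 0.001 = 999.
Need (1/499) × 24ⁿ ≥ 999, i.e. 24ⁿ ≥ 498501.
24⁴ = 331776 falls short of 498501 but 24⁵ = 7962624 reaches it, so n = 5.

5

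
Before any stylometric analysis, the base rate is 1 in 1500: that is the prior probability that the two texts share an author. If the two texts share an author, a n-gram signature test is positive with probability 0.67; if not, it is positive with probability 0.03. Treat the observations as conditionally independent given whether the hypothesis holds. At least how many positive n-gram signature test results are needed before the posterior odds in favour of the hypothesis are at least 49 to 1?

Prior odds: (1/1500) ÷ (1499/1500) = 1/1499.
Likelihood ratio of a positive = 0.67/0.03 = 67/3.
Target odds = 49.
Require (67/3)ⁿ ≥ 49 ÷ (1/1499) = 73451.
(67/3)³ = 300763/27 falls short of 73451 but (67/3)⁴ = 20151121/81 reaches it, so n = 4.

4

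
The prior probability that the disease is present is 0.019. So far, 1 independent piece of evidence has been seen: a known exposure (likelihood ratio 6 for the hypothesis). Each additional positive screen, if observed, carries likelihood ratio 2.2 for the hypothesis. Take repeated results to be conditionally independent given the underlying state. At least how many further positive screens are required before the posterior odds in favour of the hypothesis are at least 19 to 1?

7

Prior odds = 0.019/0.981 = 19/981.
Bayes factor of the evidence already in hand = 6.
Odds after that evidence = (19/981) × 6 = 38/327.
Target odds = 19.
Need 2.2ⁿ ≥ 19 ÷ (38/327) = 163.5.
2.2⁶ = 1771561/15625 falls short of 163.5 but 2.2⁷ = 19487171/78125 reaches it, so n = 7.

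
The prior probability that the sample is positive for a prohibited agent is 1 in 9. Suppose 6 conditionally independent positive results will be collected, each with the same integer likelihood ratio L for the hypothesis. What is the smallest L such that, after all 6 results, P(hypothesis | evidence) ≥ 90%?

3

Prior odds = (1/9)/(8/9) = 0.125.
Target odds = 0.9/0.1 = 9.
Need L⁶ ≥ 9 ÷ 0.125 = 72.
2⁶ = 64 < 72 ≤ 729 = 3⁶, so L = 3.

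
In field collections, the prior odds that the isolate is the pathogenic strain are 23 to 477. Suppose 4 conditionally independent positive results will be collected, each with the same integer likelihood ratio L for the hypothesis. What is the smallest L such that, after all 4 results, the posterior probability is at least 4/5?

4

Prior odds = 23/477.
Target odds = 0.8/0.2 = 4.
Need L⁴ ≥ 4 ÷ (23/477) = 1908/23.
3⁴ = 81 < 1908/23 ≤ 256 = 4⁴, so L = 4.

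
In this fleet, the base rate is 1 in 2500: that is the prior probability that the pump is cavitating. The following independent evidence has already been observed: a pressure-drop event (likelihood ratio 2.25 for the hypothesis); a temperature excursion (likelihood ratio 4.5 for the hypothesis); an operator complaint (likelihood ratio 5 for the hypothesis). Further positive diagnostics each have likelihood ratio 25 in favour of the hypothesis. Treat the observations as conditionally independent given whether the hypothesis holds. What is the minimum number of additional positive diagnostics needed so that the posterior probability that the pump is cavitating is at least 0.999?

4

Prior odds = 0.0004/0.9996 = 1/2499.
Combined Bayes factor of the evidence already in hand = 2.25 × 4.5 × 5 = 50.625.
Odds after that evidence = (1/2499) × 50.625 = 135/6664.
Target odds = 0.999/0.001 = 999.
Need 25ⁿ ≥ 999 ÷ (135/6664) = 49313.6.
25³ = 15625 falls short of 49313.6 but 25⁴ = 390625 reaches it, so n = 4.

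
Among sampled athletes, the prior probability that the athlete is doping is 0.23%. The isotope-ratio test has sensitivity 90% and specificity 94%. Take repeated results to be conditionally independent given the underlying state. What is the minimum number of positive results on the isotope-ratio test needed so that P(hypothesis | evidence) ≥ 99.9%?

Prior odds: 0.0023 ÷ 0.9977 = 23/9977.
False-positive rate = 1 − 0.94 = 0.06; likelihood ratio of a positive = 0.9/0.06 = 15.
Target posterior odds = 0.999/0.001 = 999.
Need (23/9977) × 15ⁿ ≥ 999, i.e. 15ⁿ ≥ 9967023/23.
15⁴ = 50625 falls short of 9967023/23 but 15⁵ = 759375 reaches it, so n = 5.

5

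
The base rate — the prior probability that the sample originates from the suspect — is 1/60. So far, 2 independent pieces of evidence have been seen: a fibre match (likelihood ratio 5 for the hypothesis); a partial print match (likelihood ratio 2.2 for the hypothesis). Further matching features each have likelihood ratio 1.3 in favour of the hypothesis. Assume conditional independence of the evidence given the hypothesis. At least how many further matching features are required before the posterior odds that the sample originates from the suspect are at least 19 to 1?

Prior odds = (1/60)/(59/60) = 1/59.
Combined Bayes factor of the evidence already in hand = 5 × 2.2 = 11.
Odds after that evidence = (1/59) × 11 = 11/59.
Target odds = 19.
Need 1.3ⁿ ≥ 19 ÷ (11/59) = 1121/11.
1.3¹⁷ ≈86.5042 falls short of 1121/11 but 1.3¹⁸ ≈112.455 reaches it, so n = 18.

18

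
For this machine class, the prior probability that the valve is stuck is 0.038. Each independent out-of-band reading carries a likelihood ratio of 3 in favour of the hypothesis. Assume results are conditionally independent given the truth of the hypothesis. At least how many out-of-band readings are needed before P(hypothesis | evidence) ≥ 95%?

6

Prior odds: 0.038 ÷ 0.962 = 19/481.
Likelihood ratio per out-of-band reading = 3.
Target odds: 0.95 ÷ 0.05 = 19.
Require 3ⁿ ≥ 19 ÷ (19/481) = 481.
3⁵ = 243 falls short of 481 but 3⁶ = 729 reaches it, so n = 6.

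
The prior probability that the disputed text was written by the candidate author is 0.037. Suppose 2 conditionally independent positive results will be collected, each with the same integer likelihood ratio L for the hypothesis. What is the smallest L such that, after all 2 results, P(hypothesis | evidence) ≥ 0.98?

Prior odds = 0.037/0.963 = 37/963.
Target odds = 0.98/0.02 = 49.
Need L² ≥ 49 ÷ (37/963) = 47187/37.
35² = 1225 < 47187/37 ≤ 1296 = 36², so L = 36.

36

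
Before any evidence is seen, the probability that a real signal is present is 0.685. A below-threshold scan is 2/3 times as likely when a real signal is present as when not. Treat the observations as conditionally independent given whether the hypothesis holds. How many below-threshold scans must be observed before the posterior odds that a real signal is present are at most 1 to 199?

Prior odds: 0.685 ÷ 0.315 = 137/63.
Likelihood ratio per below-threshold scan = 2/3.
Target odds = 1/199.
Need (137/63) × (2/3)ⁿ ≤ 1/199, i.e. (2/3)ⁿ ≤ 63/27263.
(2/3)¹⁴ = 16384/4782969 is still above 63/27263 but (2/3)¹⁵ = 32768/14348907 is at or below it, so n = 15.

15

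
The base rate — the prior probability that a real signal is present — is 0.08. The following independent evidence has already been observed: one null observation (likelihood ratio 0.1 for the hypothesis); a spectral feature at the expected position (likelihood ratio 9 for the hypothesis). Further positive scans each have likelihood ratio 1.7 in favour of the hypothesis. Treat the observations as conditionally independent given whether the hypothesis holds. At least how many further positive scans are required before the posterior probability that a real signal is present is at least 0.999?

18

Prior odds = 0.08/0.92 = 2/23.
Combined Bayes factor of the evidence already in hand = 0.1 × 9 = 0.9.
Odds after that evidence = (2/23) × 0.9 = 9/115.
Target odds = 0.999/0.001 = 999.
Need 1.7ⁿ ≥ 999 ÷ (9/115) = 12765.
1.7¹⁷ ≈8272.4 falls short of 12765 but 1.7¹⁸ ≈14063.1 reaches it, so n = 18.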